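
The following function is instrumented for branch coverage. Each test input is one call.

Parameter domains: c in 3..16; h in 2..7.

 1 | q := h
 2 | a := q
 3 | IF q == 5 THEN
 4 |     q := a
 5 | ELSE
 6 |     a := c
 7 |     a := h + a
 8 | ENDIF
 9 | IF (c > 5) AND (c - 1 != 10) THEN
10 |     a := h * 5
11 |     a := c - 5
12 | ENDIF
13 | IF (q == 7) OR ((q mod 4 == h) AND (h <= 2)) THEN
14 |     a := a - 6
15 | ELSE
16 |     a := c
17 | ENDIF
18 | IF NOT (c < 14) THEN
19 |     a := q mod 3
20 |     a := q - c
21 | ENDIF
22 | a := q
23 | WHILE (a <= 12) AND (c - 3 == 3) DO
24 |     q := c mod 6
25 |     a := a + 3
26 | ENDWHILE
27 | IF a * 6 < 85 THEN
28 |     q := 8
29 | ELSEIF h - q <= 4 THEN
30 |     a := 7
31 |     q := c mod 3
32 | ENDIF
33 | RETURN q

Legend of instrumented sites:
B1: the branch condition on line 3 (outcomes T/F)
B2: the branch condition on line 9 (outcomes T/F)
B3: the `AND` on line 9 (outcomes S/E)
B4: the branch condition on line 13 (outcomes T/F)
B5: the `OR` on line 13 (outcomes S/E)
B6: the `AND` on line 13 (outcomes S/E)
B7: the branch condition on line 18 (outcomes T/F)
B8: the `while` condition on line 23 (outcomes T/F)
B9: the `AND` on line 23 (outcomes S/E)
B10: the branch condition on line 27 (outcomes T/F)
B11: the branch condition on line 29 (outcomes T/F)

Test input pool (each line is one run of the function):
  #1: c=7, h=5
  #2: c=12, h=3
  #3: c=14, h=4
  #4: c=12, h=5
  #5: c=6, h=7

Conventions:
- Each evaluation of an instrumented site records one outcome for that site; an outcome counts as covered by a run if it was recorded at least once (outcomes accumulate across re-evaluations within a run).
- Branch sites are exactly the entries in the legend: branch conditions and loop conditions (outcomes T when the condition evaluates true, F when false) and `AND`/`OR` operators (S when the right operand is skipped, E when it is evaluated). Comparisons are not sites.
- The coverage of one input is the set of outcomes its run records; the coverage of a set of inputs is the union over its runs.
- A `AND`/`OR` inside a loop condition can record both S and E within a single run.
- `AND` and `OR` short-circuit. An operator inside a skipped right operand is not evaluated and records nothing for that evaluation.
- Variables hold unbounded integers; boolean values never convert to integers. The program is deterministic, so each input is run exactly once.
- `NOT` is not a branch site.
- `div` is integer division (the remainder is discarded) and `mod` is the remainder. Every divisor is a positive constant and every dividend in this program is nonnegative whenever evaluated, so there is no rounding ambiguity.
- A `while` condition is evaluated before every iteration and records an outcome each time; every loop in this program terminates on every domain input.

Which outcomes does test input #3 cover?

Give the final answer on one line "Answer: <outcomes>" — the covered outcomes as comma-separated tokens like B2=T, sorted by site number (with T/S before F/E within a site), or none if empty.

Event log for input #3 (c=14, h=4):
  B1->F, B3->E, B2->T, B5->E, B6->S, B4->F, B7->T, B9->E, B8->F, B10->T
distinct outcomes covered: B1=F, B2=T, B3=E, B4=F, B5=E, B6=S, B7=T, B8=F, B9=E, B10=T

Answer: B1=F, B2=T, B3=E, B4=F, B5=E, B6=S, B7=T, B8=F, B9=E, B10=T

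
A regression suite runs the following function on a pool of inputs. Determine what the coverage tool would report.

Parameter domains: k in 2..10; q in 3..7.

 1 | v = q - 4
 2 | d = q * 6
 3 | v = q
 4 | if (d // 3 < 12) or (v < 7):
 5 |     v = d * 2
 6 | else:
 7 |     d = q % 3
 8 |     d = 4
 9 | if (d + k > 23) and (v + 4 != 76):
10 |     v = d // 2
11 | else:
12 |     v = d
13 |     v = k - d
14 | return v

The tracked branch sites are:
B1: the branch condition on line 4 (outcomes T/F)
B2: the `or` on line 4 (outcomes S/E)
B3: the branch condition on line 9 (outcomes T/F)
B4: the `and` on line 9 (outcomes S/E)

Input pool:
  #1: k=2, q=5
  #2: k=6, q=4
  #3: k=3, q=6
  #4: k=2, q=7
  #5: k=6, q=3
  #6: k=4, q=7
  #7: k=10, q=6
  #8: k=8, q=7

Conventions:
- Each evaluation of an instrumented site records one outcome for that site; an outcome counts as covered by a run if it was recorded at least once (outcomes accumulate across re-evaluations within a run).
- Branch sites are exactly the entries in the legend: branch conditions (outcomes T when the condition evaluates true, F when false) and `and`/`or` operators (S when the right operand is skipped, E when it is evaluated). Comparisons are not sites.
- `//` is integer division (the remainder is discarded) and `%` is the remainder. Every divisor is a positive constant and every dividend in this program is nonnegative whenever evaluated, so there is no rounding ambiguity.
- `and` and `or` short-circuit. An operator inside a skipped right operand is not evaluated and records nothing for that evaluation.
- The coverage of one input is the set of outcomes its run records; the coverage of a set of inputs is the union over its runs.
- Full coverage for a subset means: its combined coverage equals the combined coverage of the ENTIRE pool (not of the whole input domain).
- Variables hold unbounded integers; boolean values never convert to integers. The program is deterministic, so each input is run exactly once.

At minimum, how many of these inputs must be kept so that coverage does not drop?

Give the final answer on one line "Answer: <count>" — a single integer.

input #1 (k=2, q=5): events B2->S, B1->T, B4->E, B3->T; covers B1=T, B2=S, B3=T, B4=E
input #2 (k=6, q=4): events B2->S, B1->T, B4->E, B3->T; covers B1=T, B2=S, B3=T, B4=E
input #3 (k=3, q=6): events B2->E, B1->T, B4->E, B3->F; covers B1=T, B2=E, B3=F, B4=E
input #4 (k=2, q=7): events B2->E, B1->F, B4->S, B3->F; covers B1=F, B2=E, B3=F, B4=S
input #5 (k=6, q=3): events B2->S, B1->T, B4->E, B3->T; covers B1=T, B2=S, B3=T, B4=E
input #6 (k=4, q=7): events B2->E, B1->F, B4->S, B3->F; covers B1=F, B2=E, B3=F, B4=S
input #7 (k=10, q=6): events B2->E, B1->T, B4->E, B3->F; covers B1=T, B2=E, B3=F, B4=E
input #8 (k=8, q=7): events B2->E, B1->F, B4->S, B3->F; covers B1=F, B2=E, B3=F, B4=S
together the pool reaches 8 outcomes: B1=T, B1=F, B2=S, B2=E, B3=T, B3=F, B4=S, B4=E
size 1 is not enough: best union over all size-1 subsets is 4/8
size 2: inputs {1, 4} cover all 8 outcomes, and no lexicographically smaller subset of this size does

Answer: 2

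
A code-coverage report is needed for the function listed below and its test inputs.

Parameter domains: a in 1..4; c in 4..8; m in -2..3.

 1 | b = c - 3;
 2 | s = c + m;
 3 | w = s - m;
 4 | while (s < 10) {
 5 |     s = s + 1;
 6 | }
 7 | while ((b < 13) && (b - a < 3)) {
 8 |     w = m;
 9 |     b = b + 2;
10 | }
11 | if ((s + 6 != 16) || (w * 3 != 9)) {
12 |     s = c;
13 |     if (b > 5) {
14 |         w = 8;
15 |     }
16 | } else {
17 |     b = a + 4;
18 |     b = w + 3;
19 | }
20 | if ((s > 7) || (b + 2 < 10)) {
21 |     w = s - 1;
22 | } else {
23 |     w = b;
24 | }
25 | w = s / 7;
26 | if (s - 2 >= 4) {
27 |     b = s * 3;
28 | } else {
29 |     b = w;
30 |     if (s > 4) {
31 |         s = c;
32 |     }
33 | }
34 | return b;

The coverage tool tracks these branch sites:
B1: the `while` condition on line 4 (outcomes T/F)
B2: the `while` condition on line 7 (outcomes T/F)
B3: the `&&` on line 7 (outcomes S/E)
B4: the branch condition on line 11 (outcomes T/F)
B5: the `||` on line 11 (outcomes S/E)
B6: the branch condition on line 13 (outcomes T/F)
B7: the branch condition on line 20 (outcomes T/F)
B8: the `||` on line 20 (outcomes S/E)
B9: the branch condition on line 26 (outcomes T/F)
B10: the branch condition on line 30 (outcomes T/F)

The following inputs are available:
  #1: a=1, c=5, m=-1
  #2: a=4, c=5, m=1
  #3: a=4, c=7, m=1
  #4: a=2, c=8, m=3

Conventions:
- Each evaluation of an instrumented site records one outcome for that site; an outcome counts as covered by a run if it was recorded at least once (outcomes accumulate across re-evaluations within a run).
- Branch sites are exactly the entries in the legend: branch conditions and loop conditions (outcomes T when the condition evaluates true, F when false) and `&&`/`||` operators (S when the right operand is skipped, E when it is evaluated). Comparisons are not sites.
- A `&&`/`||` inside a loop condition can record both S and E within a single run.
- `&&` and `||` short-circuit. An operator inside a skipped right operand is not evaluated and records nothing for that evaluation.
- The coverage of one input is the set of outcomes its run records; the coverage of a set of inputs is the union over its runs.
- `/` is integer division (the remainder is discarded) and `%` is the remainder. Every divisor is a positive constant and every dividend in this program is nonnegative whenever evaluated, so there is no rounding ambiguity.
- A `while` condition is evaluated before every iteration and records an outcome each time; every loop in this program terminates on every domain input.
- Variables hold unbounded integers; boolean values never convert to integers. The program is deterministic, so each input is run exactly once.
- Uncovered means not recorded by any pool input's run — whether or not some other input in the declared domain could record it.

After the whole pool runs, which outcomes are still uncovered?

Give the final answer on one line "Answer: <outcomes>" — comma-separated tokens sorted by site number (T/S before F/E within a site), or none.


test 1 (a=1, c=5, m=-1) hits B1=T, B1=F, B2=T, B2=F, B3=E, B4=T, B5=E, B6=F, B7=T, B8=E, B9=F, B10=T
test 2 (a=4, c=5, m=1) hits B1=T, B1=F, B2=T, B2=F, B3=E, B4=T, B5=E, B6=T, B7=F, B8=E, B9=F, B10=T
test 3 (a=4, c=7, m=1) hits B1=T, B1=F, B2=T, B2=F, B3=E, B4=T, B5=E, B6=T, B7=F, B8=E, B9=T
test 4 (a=2, c=8, m=3) hits B1=F, B2=F, B3=E, B4=T, B5=S, B6=F, B7=T, B8=S, B9=T
union over the pool: B1=T, B1=F, B2=T, B2=F, B3=E, B4=T, B5=S, B5=E, B6=T, B6=F, B7=T, B7=F, B8=S, B8=E, B9=T, B9=F, B10=T
uncovered (3 of 20): B3=S, B4=F, B10=F
Answer: B3=S, B4=F, B10=F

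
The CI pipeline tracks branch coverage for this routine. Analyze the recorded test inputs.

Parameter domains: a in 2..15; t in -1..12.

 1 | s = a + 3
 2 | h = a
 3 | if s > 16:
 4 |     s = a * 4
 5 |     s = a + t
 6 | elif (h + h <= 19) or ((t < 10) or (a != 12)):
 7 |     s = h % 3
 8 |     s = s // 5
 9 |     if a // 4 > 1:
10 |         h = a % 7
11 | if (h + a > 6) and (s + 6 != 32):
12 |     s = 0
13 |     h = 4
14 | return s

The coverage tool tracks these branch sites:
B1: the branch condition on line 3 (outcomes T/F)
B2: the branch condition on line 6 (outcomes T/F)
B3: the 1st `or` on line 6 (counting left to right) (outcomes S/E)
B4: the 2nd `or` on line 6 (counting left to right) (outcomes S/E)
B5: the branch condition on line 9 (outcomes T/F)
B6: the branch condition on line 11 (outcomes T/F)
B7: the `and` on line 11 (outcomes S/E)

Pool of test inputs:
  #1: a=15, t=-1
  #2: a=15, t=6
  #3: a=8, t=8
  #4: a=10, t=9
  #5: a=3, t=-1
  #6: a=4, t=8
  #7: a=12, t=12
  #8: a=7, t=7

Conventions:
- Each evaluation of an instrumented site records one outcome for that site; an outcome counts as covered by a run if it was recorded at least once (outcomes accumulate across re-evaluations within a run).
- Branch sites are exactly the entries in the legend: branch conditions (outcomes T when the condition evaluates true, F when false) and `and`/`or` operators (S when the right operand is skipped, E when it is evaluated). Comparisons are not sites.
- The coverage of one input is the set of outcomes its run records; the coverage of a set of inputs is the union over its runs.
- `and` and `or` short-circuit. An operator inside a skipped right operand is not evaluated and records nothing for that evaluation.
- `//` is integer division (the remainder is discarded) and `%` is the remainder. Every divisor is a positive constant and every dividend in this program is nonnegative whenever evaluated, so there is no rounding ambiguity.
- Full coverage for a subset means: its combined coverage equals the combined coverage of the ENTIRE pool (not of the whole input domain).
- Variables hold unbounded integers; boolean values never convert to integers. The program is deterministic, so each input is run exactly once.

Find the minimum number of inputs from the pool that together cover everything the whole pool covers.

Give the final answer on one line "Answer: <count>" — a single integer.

test 1 (a=15, t=-1) fires B1->T, B7->E, B6->T; hits B1=T, B6=T, B7=E
test 2 (a=15, t=6) fires B1->T, B7->E, B6->T; hits B1=T, B6=T, B7=E
test 3 (a=8, t=8) fires B1->F, B3->S, B2->T, B5->T, B7->E, B6->T; hits B1=F, B2=T, B3=S, B5=T, B6=T, B7=E
test 4 (a=10, t=9) fires B1->F, B3->E, B4->S, B2->T, B5->T, B7->E, B6->T; hits B1=F, B2=T, B3=E, B4=S, B5=T, B6=T, B7=E
test 5 (a=3, t=-1) fires B1->F, B3->S, B2->T, B5->F, B7->S, B6->F; hits B1=F, B2=T, B3=S, B5=F, B6=F, B7=S
test 6 (a=4, t=8) fires B1->F, B3->S, B2->T, B5->F, B7->E, B6->T; hits B1=F, B2=T, B3=S, B5=F, B6=T, B7=E
test 7 (a=12, t=12) fires B1->F, B3->E, B4->E, B2->F, B7->E, B6->T; hits B1=F, B2=F, B3=E, B4=E, B6=T, B7=E
test 8 (a=7, t=7) fires B1->F, B3->S, B2->T, B5->F, B7->E, B6->T; hits B1=F, B2=T, B3=S, B5=F, B6=T, B7=E
together the pool reaches 14 outcomes: B1=T, B1=F, B2=T, B2=F, B3=S, B3=E, B4=S, B4=E, B5=T, B5=F, B6=T, B6=F, B7=S, B7=E
no size-1 subset reaches all 14 outcomes (best union: 7/14)
no size-2 subset reaches all 14 outcomes (best union: 11/14)
no size-3 subset reaches all 14 outcomes (best union: 13/14)
the canonical winner is {1, 4, 5, 7}: size 4, full 14-outcome coverage, earliest index list among size-4 covers

Answer: 4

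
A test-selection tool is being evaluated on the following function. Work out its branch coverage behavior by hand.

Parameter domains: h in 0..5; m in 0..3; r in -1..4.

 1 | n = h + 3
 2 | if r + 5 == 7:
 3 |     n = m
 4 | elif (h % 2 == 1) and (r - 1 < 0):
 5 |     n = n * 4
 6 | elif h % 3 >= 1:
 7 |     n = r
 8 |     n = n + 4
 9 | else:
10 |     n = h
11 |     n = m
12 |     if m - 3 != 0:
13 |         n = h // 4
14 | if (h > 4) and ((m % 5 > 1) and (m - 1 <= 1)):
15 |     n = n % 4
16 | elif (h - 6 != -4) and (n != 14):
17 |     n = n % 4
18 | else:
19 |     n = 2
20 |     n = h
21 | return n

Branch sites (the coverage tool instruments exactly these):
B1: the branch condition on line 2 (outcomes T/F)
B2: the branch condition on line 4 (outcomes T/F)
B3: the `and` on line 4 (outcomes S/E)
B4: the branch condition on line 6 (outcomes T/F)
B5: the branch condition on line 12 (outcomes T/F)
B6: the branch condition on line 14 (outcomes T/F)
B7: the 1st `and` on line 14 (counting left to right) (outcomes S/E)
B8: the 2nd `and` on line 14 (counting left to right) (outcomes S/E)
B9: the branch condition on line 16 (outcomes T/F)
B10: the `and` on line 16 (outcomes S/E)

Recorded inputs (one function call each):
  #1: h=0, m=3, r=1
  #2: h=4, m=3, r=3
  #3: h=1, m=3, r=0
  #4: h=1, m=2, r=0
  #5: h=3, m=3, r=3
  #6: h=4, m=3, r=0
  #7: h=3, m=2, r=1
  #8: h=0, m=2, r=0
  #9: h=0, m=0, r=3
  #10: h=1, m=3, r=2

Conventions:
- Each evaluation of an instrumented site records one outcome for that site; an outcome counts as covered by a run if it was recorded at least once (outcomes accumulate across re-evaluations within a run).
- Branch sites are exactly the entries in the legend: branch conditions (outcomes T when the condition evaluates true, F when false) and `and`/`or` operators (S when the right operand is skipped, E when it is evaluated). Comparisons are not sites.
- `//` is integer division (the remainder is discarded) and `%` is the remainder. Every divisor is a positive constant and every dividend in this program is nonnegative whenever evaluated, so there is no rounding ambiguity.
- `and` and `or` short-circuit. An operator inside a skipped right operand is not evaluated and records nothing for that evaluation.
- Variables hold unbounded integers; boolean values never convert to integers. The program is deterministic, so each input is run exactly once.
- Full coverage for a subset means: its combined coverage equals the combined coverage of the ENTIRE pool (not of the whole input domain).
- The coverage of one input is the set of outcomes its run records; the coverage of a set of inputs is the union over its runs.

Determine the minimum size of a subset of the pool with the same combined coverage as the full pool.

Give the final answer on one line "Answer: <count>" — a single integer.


input #1, h=0, m=3, r=1: events B1->F, B3->S, B2->F, B4->F, B5->F, B7->S, B6->F, B10->E, B9->T; outcomes B1=F, B2=F, B3=S, B4=F, B5=F, B6=F, B7=S, B9=T, B10=E
input #2, h=4, m=3, r=3: events B1->F, B3->S, B2->F, B4->T, B7->S, B6->F, B10->E, B9->T; outcomes B1=F, B2=F, B3=S, B4=T, B6=F, B7=S, B9=T, B10=E
input #3, h=1, m=3, r=0: events B1->F, B3->E, B2->T, B7->S, B6->F, B10->E, B9->T; outcomes B1=F, B2=T, B3=E, B6=F, B7=S, B9=T, B10=E
input #4, h=1, m=2, r=0: events B1->F, B3->E, B2->T, B7->S, B6->F, B10->E, B9->T; outcomes B1=F, B2=T, B3=E, B6=F, B7=S, B9=T, B10=E
input #5, h=3, m=3, r=3: events B1->F, B3->E, B2->F, B4->F, B5->F, B7->S, B6->F, B10->E, B9->T; outcomes B1=F, B2=F, B3=E, B4=F, B5=F, B6=F, B7=S, B9=T, B10=E
input #6, h=4, m=3, r=0: events B1->F, B3->S, B2->F, B4->T, B7->S, B6->F, B10->E, B9->T; outcomes B1=F, B2=F, B3=S, B4=T, B6=F, B7=S, B9=T, B10=E
input #7, h=3, m=2, r=1: events B1->F, B3->E, B2->F, B4->F, B5->T, B7->S, B6->F, B10->E, B9->T; outcomes B1=F, B2=F, B3=E, B4=F, B5=T, B6=F, B7=S, B9=T, B10=E
input #8, h=0, m=2, r=0: events B1->F, B3->S, B2->F, B4->F, B5->T, B7->S, B6->F, B10->E, B9->T; outcomes B1=F, B2=F, B3=S, B4=F, B5=T, B6=F, B7=S, B9=T, B10=E
input #9, h=0, m=0, r=3: events B1->F, B3->S, B2->F, B4->F, B5->T, B7->S, B6->F, B10->E, B9->T; outcomes B1=F, B2=F, B3=S, B4=F, B5=T, B6=F, B7=S, B9=T, B10=E
input #10, h=1, m=3, r=2: events B1->T, B7->S, B6->F, B10->E, B9->T; outcomes B1=T, B6=F, B7=S, B9=T, B10=E
pool-wide coverage (14 outcomes): B1=T, B1=F, B2=T, B2=F, B3=S, B3=E, B4=T, B4=F, B5=T, B5=F, B6=F, B7=S, B9=T, B10=E
size 1 is not enough: best union over all size-1 subsets is 9/14
size 2 is not enough: best union over all size-2 subsets is 11/14
size 3 is not enough: best union over all size-3 subsets is 12/14
size 4 is not enough: best union over all size-4 subsets is 13/14
size 5: inputs {1, 2, 3, 7, 10} cover all 14 outcomes, and no lexicographically smaller subset of this size does
Answer: 5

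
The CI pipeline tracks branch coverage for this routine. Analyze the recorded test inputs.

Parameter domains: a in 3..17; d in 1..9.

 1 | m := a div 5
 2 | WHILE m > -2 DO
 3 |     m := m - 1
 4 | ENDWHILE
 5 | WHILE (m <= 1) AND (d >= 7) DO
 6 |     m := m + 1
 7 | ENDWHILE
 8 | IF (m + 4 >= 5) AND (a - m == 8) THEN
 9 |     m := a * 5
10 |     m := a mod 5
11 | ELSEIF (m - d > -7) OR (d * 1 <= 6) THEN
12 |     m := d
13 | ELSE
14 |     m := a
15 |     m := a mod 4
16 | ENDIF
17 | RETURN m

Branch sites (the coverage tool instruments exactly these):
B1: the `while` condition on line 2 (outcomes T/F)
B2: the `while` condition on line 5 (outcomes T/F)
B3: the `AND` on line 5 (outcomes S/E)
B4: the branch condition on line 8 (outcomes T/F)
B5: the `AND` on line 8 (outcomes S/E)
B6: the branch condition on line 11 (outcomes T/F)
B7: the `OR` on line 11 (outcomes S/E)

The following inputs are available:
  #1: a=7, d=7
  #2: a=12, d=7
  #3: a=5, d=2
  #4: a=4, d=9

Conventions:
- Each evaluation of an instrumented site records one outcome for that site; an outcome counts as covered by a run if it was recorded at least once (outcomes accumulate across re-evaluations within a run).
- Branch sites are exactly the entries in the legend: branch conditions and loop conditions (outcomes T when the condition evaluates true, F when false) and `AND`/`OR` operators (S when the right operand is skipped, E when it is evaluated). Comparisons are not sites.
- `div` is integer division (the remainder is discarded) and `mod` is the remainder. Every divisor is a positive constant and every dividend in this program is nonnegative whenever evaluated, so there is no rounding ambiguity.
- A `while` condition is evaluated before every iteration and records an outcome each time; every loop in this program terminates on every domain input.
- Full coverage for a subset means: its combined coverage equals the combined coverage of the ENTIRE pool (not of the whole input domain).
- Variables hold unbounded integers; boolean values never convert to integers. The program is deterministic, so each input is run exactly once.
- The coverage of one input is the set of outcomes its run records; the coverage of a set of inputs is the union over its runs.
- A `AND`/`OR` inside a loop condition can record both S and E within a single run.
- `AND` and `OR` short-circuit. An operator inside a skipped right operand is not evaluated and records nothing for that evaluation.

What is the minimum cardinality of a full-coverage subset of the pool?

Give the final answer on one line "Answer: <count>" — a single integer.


test 1 (a=7, d=7) hits B1=T, B1=F, B2=T, B2=F, B3=S, B3=E, B4=F, B5=E, B6=T, B7=S
test 2 (a=12, d=7) hits B1=T, B1=F, B2=T, B2=F, B3=S, B3=E, B4=F, B5=E, B6=T, B7=S
test 3 (a=5, d=2) hits B1=T, B1=F, B2=F, B3=E, B4=F, B5=S, B6=T, B7=S
test 4 (a=4, d=9) hits B1=T, B1=F, B2=T, B2=F, B3=S, B3=E, B4=F, B5=E, B6=F, B7=E
pool-wide coverage (13 outcomes): B1=T, B1=F, B2=T, B2=F, B3=S, B3=E, B4=F, B5=S, B5=E, B6=T, B6=F, B7=S, B7=E
every size-1 subset falls short of the 13 outcomes (best: 10/13)
size 2: inputs {3, 4} cover all 13 outcomes, and no lexicographically smaller subset of this size does
Answer: 2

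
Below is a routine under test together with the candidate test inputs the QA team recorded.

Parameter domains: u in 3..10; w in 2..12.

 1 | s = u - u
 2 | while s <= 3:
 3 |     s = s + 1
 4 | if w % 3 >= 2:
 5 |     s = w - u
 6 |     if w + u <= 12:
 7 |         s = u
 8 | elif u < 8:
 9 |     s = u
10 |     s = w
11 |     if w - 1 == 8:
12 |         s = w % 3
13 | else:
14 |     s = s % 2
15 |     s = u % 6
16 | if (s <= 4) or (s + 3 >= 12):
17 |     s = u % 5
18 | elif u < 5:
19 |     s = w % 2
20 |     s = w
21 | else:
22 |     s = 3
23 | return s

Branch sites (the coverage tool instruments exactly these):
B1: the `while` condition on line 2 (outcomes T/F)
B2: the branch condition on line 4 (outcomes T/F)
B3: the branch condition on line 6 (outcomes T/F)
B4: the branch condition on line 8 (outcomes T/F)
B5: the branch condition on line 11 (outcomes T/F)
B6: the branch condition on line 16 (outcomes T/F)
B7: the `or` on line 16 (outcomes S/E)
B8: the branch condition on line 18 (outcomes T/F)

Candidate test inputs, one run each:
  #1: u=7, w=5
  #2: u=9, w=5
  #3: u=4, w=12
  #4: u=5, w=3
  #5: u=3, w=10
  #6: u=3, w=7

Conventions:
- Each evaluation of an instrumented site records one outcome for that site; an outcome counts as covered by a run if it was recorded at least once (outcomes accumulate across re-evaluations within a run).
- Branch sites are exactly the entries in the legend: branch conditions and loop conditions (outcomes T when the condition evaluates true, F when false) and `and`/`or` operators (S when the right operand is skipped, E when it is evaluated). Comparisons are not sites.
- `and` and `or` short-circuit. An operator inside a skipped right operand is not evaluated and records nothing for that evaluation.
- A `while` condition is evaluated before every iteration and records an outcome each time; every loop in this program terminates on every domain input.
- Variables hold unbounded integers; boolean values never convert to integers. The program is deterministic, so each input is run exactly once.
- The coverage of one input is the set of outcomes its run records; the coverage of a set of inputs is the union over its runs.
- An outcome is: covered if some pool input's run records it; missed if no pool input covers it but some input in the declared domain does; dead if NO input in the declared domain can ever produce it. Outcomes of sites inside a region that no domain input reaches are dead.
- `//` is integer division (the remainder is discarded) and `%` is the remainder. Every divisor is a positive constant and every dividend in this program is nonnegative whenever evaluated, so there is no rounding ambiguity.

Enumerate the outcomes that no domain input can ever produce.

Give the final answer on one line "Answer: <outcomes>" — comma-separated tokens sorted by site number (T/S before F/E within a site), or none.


running all 88 domain inputs and tallying outcomes:
  reachable outcomes have witnesses, e.g. B1=T (e.g. u=3, w=2), B1=F (e.g. u=3, w=2), B2=T (e.g. u=3, w=2), B2=F (e.g. u=3, w=3)
Answer: none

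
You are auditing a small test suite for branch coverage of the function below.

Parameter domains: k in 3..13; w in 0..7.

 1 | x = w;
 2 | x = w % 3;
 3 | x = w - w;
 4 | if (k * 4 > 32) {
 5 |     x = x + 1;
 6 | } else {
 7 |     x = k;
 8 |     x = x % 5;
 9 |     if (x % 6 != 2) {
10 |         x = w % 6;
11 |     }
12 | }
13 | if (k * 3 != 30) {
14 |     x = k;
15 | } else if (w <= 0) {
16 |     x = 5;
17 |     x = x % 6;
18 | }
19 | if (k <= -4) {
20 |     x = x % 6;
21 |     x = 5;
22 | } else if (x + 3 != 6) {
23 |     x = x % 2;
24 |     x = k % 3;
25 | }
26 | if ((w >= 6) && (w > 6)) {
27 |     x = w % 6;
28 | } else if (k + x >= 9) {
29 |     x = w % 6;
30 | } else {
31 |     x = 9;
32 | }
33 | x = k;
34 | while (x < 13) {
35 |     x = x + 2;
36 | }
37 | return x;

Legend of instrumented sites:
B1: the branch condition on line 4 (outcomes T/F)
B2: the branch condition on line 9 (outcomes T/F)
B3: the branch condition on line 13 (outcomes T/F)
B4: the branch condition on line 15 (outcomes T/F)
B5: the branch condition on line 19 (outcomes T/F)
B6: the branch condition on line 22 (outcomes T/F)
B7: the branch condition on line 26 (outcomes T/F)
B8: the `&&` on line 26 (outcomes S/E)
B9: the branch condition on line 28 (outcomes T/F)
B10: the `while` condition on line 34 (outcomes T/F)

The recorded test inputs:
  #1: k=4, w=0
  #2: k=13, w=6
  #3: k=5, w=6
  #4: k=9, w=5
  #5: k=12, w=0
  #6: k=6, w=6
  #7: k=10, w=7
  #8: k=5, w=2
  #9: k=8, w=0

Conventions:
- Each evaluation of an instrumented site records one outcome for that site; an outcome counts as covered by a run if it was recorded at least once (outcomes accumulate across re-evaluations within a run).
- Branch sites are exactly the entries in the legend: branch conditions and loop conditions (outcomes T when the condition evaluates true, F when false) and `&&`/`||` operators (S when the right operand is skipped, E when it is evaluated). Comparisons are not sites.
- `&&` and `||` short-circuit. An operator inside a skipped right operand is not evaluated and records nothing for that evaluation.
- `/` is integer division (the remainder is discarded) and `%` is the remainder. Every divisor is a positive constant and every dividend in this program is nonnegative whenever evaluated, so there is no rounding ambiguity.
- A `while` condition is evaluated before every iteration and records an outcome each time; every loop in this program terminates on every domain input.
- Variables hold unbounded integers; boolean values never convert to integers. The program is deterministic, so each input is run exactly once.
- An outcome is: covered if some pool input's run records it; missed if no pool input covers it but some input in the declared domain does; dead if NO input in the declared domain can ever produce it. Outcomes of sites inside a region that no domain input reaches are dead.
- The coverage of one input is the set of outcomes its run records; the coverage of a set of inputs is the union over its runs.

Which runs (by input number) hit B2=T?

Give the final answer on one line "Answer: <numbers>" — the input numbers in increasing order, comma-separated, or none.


input #1 (k=4, w=0): produces B2=T
input #2 (k=13, w=6): does not produce B2=T
input #3 (k=5, w=6): produces B2=T
input #4 (k=9, w=5): does not produce B2=T
input #5 (k=12, w=0): does not produce B2=T
input #6 (k=6, w=6): produces B2=T
input #7 (k=10, w=7): does not produce B2=T
input #8 (k=5, w=2): produces B2=T
input #9 (k=8, w=0): produces B2=T
Answer: 1, 3, 6, 8, 9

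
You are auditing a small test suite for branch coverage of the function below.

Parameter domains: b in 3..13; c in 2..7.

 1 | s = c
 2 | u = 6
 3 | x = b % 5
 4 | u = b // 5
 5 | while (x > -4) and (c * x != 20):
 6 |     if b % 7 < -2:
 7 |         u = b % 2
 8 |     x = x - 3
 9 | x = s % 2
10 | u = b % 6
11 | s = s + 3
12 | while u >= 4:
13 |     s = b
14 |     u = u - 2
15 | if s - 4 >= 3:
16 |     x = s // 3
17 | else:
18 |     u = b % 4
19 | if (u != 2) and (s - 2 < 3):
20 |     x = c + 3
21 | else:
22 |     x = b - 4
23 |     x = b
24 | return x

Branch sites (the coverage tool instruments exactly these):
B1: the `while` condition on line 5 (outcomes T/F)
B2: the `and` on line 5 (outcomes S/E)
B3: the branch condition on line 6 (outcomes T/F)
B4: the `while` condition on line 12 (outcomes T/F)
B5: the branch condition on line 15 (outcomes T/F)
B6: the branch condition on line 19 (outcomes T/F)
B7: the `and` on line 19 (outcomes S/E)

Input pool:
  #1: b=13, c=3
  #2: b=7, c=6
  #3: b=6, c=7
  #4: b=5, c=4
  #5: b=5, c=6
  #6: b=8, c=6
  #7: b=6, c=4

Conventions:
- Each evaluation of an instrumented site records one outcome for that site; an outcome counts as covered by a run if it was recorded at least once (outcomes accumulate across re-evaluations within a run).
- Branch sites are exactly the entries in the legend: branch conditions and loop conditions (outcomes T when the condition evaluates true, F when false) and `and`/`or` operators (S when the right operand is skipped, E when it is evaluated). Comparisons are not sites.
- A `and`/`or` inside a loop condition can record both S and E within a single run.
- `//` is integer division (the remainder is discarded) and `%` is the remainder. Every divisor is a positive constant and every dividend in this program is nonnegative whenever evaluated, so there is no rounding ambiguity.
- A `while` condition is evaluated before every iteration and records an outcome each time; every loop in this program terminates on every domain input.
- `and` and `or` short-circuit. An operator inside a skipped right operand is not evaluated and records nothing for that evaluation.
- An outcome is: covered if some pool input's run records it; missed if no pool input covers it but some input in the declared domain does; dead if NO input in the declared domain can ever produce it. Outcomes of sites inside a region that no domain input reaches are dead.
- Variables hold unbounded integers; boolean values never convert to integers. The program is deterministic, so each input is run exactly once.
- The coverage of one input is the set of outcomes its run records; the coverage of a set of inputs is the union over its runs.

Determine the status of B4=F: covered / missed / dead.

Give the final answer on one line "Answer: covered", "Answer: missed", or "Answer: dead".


B4=F is recorded by pool input(s) 1, 2, 3, 4, 5, 6, 7 -> covered
Answer: covered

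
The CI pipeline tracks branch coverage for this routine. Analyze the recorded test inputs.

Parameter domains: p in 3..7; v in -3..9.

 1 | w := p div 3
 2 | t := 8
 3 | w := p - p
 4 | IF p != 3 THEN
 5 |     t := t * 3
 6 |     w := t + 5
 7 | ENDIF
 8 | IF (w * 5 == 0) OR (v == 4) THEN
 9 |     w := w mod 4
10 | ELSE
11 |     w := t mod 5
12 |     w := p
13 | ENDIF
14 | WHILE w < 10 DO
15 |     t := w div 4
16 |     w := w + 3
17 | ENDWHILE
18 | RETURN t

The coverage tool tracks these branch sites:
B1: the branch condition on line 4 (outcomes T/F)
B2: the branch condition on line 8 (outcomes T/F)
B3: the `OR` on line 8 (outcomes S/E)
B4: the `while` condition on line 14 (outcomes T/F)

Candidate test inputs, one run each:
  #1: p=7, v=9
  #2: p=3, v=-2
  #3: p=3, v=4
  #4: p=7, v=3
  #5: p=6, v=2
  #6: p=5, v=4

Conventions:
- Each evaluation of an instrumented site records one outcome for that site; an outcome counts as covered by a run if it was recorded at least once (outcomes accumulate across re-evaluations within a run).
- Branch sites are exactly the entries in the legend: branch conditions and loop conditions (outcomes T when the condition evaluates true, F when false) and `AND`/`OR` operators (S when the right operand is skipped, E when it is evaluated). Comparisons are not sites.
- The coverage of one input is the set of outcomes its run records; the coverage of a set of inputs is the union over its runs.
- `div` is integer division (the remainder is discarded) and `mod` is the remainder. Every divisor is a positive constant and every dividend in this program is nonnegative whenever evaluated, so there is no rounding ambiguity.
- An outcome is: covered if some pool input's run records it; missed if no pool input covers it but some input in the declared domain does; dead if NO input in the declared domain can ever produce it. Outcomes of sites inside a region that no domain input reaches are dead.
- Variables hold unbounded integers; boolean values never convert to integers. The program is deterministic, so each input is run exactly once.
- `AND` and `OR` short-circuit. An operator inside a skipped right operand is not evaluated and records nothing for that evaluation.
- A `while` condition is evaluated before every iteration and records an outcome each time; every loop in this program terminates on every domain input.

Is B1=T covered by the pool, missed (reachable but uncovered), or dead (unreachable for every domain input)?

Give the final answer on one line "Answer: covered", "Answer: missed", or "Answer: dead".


B1=T is recorded by pool input(s) 1, 4, 5, 6 -> covered
Answer: covered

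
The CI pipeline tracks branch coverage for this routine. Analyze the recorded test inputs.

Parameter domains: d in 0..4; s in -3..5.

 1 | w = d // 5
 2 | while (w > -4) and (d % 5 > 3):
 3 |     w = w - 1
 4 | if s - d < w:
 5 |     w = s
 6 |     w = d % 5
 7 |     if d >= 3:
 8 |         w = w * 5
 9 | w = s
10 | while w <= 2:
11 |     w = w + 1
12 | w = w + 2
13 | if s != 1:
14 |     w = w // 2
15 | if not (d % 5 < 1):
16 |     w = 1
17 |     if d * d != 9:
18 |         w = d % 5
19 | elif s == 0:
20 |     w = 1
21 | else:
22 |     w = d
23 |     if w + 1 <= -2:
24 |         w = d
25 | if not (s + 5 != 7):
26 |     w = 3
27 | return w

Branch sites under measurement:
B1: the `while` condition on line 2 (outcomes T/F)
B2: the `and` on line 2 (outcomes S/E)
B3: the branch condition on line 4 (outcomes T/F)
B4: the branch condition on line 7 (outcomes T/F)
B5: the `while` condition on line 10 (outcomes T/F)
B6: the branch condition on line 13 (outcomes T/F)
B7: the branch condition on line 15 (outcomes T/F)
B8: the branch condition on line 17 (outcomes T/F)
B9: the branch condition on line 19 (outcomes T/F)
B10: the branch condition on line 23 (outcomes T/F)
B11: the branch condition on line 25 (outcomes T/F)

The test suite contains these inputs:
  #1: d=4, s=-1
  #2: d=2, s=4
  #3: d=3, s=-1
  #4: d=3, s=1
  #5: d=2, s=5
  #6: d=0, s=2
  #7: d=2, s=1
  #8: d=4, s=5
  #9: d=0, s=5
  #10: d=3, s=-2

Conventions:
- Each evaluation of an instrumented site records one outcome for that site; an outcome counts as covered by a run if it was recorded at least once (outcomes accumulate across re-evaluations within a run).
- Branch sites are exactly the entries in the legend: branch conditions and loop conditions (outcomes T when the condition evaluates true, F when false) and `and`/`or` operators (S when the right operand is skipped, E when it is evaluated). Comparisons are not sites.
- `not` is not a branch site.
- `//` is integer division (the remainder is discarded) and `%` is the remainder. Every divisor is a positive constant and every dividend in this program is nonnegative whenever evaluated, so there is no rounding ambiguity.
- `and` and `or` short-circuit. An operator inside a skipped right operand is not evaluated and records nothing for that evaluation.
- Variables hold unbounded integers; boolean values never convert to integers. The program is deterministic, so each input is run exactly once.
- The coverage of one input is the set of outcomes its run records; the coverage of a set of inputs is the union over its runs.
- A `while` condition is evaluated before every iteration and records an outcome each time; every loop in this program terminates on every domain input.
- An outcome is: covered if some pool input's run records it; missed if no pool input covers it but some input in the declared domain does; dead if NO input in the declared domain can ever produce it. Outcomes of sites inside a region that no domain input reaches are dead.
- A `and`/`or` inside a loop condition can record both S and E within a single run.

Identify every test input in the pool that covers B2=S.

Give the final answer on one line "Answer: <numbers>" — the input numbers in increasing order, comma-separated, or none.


input #1 (d=4, s=-1): produces B2=S
input #2 (d=2, s=4): does not produce B2=S
input #3 (d=3, s=-1): does not produce B2=S
input #4 (d=3, s=1): does not produce B2=S
input #5 (d=2, s=5): does not produce B2=S
input #6 (d=0, s=2): does not produce B2=S
input #7 (d=2, s=1): does not produce B2=S
input #8 (d=4, s=5): produces B2=S
input #9 (d=0, s=5): does not produce B2=S
input #10 (d=3, s=-2): does not produce B2=S
Answer: 1, 8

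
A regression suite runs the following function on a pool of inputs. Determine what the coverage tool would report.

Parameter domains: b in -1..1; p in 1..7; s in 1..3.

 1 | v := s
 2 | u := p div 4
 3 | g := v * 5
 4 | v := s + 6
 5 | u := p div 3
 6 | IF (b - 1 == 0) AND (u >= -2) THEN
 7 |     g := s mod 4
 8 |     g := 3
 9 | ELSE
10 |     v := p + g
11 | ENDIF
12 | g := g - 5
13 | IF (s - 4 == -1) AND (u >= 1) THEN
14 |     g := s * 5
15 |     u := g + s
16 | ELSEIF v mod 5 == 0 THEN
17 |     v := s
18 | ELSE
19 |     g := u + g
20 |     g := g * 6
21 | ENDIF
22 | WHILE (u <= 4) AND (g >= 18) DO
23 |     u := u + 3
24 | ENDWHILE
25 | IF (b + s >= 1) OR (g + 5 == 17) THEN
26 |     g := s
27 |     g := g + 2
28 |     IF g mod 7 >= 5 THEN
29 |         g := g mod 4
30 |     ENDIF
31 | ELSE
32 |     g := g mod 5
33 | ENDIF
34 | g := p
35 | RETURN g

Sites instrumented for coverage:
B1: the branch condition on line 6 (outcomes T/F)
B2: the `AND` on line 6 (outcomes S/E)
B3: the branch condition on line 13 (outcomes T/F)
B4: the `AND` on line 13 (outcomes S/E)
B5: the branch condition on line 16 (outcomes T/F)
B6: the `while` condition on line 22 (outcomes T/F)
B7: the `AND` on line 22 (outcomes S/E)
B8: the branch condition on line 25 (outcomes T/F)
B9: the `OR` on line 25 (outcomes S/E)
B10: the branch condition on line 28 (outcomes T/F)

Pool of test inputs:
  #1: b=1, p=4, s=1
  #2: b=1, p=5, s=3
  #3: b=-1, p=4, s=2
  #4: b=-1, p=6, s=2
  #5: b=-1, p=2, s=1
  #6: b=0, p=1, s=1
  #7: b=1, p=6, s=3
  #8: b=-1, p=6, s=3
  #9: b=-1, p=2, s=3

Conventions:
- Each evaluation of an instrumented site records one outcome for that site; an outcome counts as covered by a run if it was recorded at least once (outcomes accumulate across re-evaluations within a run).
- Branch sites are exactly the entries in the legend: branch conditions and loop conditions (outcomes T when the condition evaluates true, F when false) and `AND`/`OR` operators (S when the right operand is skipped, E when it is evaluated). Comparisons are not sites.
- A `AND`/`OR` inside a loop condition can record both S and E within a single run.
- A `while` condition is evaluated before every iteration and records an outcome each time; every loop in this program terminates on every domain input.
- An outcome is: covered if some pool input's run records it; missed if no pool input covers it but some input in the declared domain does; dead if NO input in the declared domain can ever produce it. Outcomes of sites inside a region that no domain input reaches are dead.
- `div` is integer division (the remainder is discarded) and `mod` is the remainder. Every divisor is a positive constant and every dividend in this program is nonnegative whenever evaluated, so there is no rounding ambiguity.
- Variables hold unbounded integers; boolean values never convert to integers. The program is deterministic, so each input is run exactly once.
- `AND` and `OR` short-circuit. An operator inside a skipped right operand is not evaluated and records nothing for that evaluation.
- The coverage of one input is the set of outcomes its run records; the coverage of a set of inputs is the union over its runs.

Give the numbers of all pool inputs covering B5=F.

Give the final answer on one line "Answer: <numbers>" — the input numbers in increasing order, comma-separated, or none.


input #1 (b=1, p=4, s=1): produces B5=F
input #2 (b=1, p=5, s=3): does not produce B5=F
input #3 (b=-1, p=4, s=2): produces B5=F
input #4 (b=-1, p=6, s=2): produces B5=F
input #5 (b=-1, p=2, s=1): produces B5=F
input #6 (b=0, p=1, s=1): produces B5=F
input #7 (b=1, p=6, s=3): does not produce B5=F
input #8 (b=-1, p=6, s=3): does not produce B5=F
input #9 (b=-1, p=2, s=3): produces B5=F
Answer: 1, 3, 4, 5, 6, 9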